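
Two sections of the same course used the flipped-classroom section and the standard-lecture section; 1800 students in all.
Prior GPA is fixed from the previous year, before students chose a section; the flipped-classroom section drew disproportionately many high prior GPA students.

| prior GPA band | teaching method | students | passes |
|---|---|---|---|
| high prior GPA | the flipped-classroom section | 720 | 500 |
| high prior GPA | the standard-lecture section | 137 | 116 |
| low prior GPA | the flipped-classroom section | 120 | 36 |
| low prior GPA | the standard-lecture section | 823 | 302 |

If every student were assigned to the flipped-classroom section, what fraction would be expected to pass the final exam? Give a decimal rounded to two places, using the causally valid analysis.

The imbalance in prior GPA band arose from how students were allocated, not from anything the teaching method did; and prior GPA band independently affects the outcome. The pooled gap is confounded — condition on prior GPA band.
Standardising the flipped-classroom section to the population prior GPA band mix: 0.476·500/720 + 0.524·36/120 = 0.488.

0.49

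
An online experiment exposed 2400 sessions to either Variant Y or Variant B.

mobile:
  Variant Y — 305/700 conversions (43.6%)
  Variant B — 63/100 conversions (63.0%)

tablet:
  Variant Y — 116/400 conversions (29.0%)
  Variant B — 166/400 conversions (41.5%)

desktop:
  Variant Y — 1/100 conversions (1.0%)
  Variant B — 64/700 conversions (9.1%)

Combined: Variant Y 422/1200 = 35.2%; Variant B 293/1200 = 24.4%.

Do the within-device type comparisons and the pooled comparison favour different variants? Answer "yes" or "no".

Within each device type level (mobile 43.6% vs 63.0%; tablet 29.0% vs 41.5%; desktop 1.0% vs 9.1%), Variant B has the higher rate every time. Pooled: 35.2% vs 24.4% — Variant Y has the higher rate overall. The two comparisons disagree.

yes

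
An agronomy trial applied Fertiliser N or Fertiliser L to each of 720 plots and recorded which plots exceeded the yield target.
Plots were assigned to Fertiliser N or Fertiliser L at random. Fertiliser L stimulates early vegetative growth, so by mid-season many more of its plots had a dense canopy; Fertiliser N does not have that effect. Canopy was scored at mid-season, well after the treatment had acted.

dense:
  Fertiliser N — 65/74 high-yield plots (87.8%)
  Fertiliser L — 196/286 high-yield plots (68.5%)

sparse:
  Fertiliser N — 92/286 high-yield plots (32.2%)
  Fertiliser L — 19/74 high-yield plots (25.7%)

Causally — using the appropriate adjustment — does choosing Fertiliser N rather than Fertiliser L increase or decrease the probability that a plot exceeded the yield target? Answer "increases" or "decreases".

Within every mid-season canopy level Fertiliser N has the higher rate, yet pooled Fertiliser L does — Simpson's reversal.
Mid-season canopy lies on the pathway fertiliser → mid-season canopy → outcome, so adjusting for it blocks the indirect effect. For the total causal effect of fertiliser, use the unadjusted pooled rates.
Pooled: Fertiliser N 43.6% vs Fertiliser L 59.7%; Fertiliser L is higher overall.

decreases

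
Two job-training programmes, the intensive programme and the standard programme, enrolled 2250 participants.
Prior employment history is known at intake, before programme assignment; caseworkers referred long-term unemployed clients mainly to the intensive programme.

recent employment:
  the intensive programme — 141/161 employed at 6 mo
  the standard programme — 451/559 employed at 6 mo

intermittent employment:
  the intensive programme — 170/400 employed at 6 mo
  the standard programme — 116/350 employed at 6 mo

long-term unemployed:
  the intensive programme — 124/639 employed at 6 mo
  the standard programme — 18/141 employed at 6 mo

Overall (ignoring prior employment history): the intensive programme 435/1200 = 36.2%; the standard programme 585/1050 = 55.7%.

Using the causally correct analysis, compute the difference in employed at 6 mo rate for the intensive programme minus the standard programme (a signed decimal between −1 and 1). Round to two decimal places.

+0.08

Within every prior employment history level the intensive programme has the higher rate, yet pooled the standard programme does — Simpson's reversal.
Prior employment history satisfies the back-door criterion: it is not a descendant of the programme, and it blocks the spurious path from programme to outcome. Adjusting for it (i.e., using the within-prior employment history rates) gives the causal effect.
Adjusting over the population distribution of prior employment history: 0.320·(0.876−0.807) + 0.333·(0.425−0.331) + 0.347·(0.194−0.128) = +0.076.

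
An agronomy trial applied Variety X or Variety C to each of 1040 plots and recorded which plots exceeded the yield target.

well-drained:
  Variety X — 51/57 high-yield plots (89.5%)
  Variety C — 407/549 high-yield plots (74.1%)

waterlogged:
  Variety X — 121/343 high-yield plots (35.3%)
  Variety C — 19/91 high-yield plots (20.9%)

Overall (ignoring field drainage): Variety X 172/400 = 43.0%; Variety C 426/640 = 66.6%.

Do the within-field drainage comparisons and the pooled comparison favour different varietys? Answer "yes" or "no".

Within each field drainage level (well-drained 89.5% vs 74.1%; waterlogged 35.3% vs 20.9%), Variety X has the higher rate every time. Pooled: 43.0% vs 66.6% — Variety C has the higher rate overall. The two comparisons disagree.

yes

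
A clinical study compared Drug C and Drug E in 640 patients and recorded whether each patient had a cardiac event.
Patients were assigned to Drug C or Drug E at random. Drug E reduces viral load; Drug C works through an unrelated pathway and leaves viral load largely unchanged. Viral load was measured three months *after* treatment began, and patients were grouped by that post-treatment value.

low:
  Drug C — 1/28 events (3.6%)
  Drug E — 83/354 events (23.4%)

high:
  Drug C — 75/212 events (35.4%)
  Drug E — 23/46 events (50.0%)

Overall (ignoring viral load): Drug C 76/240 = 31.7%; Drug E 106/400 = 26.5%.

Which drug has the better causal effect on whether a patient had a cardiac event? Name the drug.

Drug E

Viral load lies on the pathway drug → viral load → outcome, so adjusting for it blocks the indirect effect. For the total causal effect of drug, use the unadjusted pooled rates.
Pooled: Drug C 31.7% vs Drug E 26.5%; Drug E is lower overall.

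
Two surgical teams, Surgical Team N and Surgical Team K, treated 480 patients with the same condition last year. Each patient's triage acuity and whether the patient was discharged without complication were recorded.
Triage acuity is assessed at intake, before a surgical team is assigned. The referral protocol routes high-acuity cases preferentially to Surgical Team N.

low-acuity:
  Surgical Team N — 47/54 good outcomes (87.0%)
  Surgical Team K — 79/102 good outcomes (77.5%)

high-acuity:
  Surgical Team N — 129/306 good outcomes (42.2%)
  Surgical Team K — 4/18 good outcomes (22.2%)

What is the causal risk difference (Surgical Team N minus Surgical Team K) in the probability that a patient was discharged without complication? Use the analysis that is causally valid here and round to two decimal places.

+0.17

Nothing the surgical team does changes triage acuity; the imbalance is an allocation artefact. With triage acuity also predicting the outcome, the pooled figure is confounded, and the within-stratum comparison is the causal one.
Adjusting over the population distribution of triage acuity: 0.325·(0.870−0.775) + 0.675·(0.422−0.222) = +0.166.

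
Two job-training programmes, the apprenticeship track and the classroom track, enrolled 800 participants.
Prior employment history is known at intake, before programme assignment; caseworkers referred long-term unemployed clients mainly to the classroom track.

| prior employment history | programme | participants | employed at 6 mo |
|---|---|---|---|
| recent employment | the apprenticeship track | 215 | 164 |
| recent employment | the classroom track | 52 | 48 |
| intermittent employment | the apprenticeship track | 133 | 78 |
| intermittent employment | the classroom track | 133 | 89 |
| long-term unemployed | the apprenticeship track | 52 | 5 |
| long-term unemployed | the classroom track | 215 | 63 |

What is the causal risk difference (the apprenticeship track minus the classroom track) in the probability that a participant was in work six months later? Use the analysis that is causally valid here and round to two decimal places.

-0.15

Nothing the programme does changes prior employment history; the imbalance is an allocation artefact. With prior employment history also predicting the outcome, the pooled figure is confounded, and the within-stratum comparison is the causal one.
Adjusting over the population distribution of prior employment history: 0.334·(0.763−0.923) + 0.333·(0.586−0.669) + 0.334·(0.096−0.293) = -0.147.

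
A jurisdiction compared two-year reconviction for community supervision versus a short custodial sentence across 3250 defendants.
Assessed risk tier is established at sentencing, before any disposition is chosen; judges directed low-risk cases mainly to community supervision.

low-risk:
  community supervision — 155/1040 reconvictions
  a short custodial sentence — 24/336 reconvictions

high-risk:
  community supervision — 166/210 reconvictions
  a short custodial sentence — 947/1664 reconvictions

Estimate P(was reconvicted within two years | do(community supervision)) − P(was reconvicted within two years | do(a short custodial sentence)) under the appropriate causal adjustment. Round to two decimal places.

The assessed risk tier-specific comparison favours a short custodial sentence throughout, but the pooled figures favour community supervision. The question is whether to condition on assessed risk tier.
Assessed risk tier differs across dispositions for reasons unrelated to any effect of the disposition itself, and it separately predicts the outcome — a classic confounder. We must compare within assessed risk tier levels.
Adjusting over the population distribution of assessed risk tier: 0.423·(0.149−0.071) + 0.577·(0.790−0.569) = +0.161.

+0.16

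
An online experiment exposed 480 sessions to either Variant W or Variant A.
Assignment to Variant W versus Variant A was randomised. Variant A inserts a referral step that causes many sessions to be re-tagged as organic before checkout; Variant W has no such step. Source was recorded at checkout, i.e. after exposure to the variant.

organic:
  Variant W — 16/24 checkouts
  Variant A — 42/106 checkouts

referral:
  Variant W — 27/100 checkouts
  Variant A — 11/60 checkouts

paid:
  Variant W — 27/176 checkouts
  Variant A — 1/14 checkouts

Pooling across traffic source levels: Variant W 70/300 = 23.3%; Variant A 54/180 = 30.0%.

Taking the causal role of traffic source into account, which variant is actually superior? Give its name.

The distribution of traffic source is itself part of what the variant does — it is an intermediate outcome. Holding it fixed would remove that part of the effect; the total effect is the pooled difference.
Pooled: Variant W 23.3% vs Variant A 30.0%; Variant A is higher overall.

Variant A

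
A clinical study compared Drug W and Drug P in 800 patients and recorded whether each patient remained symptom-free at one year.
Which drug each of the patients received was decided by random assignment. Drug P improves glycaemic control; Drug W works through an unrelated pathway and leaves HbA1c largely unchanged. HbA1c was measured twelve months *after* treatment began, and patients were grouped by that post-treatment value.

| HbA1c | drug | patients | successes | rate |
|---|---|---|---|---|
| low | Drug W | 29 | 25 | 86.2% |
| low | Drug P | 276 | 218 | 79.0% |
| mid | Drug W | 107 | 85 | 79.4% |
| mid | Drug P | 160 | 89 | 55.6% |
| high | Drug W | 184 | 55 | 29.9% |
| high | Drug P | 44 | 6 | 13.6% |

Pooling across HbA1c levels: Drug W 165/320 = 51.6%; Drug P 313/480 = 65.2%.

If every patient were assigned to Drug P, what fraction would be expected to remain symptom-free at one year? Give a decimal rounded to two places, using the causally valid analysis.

HbA1c lies on the pathway drug → HbA1c → outcome, so adjusting for it blocks the indirect effect. For the total causal effect of drug, use the unadjusted pooled rates.
So P(outcome | do(Drug P)) is just the pooled rate for Drug P: 313/480 = 0.652.

0.65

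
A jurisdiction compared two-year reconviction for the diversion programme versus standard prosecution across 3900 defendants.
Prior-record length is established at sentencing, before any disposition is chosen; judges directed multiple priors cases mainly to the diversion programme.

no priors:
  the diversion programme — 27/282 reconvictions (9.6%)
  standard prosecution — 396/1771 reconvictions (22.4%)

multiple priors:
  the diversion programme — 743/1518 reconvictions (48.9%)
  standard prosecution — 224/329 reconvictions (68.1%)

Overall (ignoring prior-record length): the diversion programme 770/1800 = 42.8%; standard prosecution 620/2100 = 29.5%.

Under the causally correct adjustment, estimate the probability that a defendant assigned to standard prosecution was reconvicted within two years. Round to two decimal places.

0.44

The stratified and pooled comparisons disagree (the diversion programme wins within each prior-record length; standard prosecution wins overall), so the answer turns on the causal role of prior-record length.
Here prior-record length is a common cause — it drives both which disposition a case falls under and the outcome. The crude comparison mixes populations; the stratum-specific rates are the causally relevant ones.
Standardising standard prosecution to the population prior-record length mix: 0.526·396/1771 + 0.474·224/329 = 0.440.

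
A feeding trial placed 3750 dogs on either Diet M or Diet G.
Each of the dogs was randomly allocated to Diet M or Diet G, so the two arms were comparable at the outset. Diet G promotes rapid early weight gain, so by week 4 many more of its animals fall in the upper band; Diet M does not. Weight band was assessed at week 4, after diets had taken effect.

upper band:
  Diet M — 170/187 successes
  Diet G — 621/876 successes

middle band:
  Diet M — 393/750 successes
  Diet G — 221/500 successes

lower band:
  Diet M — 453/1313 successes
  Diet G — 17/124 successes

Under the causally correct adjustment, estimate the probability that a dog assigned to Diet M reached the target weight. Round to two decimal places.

0.45

The stratified and pooled comparisons disagree (Diet M wins within each week-4 weight band; Diet G wins overall), so the answer turns on the causal role of week-4 weight band.
Week-4 weight band here is a post-treatment variable shaped by the diet; conditioning on it would introduce bias rather than remove it. The overall comparison is the causal one.
So P(outcome | do(Diet M)) is just the pooled rate for Diet M: 1016/2250 = 0.452.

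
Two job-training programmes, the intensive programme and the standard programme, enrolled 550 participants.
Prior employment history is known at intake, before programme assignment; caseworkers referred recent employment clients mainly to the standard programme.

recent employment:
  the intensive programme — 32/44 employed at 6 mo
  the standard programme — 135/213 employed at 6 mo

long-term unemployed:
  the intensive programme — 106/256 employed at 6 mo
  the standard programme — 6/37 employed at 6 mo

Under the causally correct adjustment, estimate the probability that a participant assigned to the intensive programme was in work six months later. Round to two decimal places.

The prior employment history-specific comparison favours the intensive programme throughout, but the pooled figures favour the standard programme. The question is whether to condition on prior employment history.
Prior employment history differs across programmes for reasons unrelated to any effect of the programme itself, and it separately predicts the outcome — a classic confounder. We must compare within prior employment history levels.
Standardising the intensive programme to the population prior employment history mix: 0.467·32/44 + 0.533·106/256 = 0.560.

0.56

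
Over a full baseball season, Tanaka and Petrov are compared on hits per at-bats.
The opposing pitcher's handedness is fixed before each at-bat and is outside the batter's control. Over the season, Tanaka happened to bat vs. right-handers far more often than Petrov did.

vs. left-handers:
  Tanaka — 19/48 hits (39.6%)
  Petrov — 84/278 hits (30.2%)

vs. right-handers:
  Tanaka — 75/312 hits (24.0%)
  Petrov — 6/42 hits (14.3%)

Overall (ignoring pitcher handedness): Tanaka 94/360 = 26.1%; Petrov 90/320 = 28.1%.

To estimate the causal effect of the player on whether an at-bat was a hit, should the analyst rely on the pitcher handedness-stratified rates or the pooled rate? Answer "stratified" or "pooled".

stratified

Since pitcher handedness is a pre-existing factor (not a product of the player) and it affects the outcome on its own, it is a confounder. The stratified rates, not the pooled rate, identify the causal effect.
Within each level — vs. left-handers: 39.6% vs 30.2%; vs. right-handers: 24.0% vs 14.3% — Tanaka is higher every time.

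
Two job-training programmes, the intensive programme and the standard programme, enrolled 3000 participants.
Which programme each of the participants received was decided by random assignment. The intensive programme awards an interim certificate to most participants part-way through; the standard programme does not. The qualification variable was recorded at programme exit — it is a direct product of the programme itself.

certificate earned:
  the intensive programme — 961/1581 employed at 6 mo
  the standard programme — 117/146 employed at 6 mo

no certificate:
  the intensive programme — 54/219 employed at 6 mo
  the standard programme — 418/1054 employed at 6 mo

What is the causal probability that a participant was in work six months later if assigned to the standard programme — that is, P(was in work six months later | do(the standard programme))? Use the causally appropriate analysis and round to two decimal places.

The stratified and pooled comparisons disagree (the standard programme wins within each qualification attained during the programme; the intensive programme wins overall), so the answer turns on the causal role of qualification attained during the programme.
The distribution of qualification attained during the programme is itself part of what the programme does — it is an intermediate outcome. Holding it fixed would remove that part of the effect; the total effect is the pooled difference.
So P(outcome | do(the standard programme)) is just the pooled rate for the standard programme: 535/1200 = 0.446.

0.45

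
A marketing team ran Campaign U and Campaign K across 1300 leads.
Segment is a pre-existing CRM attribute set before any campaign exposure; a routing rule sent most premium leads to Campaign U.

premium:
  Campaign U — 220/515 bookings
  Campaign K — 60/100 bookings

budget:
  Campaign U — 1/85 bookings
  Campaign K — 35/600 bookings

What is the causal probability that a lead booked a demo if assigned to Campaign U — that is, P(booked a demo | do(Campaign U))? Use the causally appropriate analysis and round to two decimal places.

Customer segment is set before the campaign has any effect — it is not caused by the campaign — and it independently drives the outcome. That makes it a confounder, so the causal comparison is within customer segment levels.
Standardising Campaign U to the population customer segment mix: 0.473·220/515 + 0.527·1/85 = 0.208.

0.21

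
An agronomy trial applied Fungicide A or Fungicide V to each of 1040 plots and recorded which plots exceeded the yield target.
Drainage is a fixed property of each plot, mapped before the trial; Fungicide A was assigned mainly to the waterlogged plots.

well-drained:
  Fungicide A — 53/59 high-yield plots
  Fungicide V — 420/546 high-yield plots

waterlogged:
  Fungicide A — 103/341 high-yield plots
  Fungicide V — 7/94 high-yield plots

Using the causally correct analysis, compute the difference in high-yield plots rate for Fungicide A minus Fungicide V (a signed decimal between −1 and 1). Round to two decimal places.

Nothing the fungicide does changes field drainage; the imbalance is an allocation artefact. With field drainage also predicting the outcome, the pooled figure is confounded, and the within-stratum comparison is the causal one.
Adjusting over the population distribution of field drainage: 0.582·(0.898−0.769) + 0.418·(0.302−0.074) = +0.170.

+0.17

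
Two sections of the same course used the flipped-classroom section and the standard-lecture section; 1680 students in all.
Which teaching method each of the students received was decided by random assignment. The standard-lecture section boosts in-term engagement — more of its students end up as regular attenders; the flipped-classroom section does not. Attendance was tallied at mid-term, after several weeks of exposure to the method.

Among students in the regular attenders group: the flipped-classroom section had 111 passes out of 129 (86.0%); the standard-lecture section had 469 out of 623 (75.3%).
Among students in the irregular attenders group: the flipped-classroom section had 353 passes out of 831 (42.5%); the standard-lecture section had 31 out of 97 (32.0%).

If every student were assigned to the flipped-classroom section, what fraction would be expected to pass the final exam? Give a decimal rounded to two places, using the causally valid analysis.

Within every mid-term attendance level the flipped-classroom section has the higher rate, yet pooled the standard-lecture section does — Simpson's reversal.
Mid-term attendance here is a post-treatment variable shaped by the teaching method; conditioning on it would introduce bias rather than remove it. The overall comparison is the causal one.
So P(outcome | do(the flipped-classroom section)) is just the pooled rate for the flipped-classroom section: 464/960 = 0.483.

0.48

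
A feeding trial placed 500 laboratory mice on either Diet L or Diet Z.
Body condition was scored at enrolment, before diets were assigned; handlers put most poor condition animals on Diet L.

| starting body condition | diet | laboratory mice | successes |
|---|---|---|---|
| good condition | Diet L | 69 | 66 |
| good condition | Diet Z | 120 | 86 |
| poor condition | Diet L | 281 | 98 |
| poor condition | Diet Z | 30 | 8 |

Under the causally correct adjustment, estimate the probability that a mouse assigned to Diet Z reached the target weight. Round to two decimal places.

Since starting body condition is a pre-existing factor (not a product of the diet) and it affects the outcome on its own, it is a confounder. The stratified rates, not the pooled rate, identify the causal effect.
Standardising Diet Z to the population starting body condition mix: 0.378·86/120 + 0.622·8/30 = 0.437.

0.44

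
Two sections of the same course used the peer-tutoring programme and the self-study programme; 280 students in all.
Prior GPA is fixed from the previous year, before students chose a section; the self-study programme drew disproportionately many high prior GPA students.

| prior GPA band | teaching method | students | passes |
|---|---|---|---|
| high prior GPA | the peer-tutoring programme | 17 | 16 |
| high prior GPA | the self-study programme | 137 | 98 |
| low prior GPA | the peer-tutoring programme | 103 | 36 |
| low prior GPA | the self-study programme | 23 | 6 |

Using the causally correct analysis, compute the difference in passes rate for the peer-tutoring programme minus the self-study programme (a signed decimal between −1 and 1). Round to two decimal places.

Within every prior GPA band level the peer-tutoring programme has the higher rate, yet pooled the self-study programme does — Simpson's reversal.
Prior GPA band satisfies the back-door criterion: it is not a descendant of the teaching method, and it blocks the spurious path from teaching method to outcome. Adjusting for it (i.e., using the within-prior GPA band rates) gives the causal effect.
Adjusting over the population distribution of prior GPA band: 0.550·(0.941−0.715) + 0.450·(0.350−0.261) = +0.164.

+0.16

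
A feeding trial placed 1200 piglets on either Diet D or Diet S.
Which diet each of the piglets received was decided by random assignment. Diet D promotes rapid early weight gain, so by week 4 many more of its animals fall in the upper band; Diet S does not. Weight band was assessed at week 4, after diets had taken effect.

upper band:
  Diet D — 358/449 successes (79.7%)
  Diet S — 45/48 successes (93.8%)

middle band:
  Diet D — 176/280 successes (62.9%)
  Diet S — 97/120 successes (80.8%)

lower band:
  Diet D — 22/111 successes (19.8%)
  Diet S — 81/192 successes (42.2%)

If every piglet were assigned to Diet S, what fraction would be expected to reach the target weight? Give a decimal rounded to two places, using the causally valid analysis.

Because the diet influences week-4 weight band, week-4 weight band is a post-treatment mediator, not a confounder. Stratifying on it would bias the estimate; the causal effect is the crude pooled difference.
So P(outcome | do(Diet S)) is just the pooled rate for Diet S: 223/360 = 0.619.

0.62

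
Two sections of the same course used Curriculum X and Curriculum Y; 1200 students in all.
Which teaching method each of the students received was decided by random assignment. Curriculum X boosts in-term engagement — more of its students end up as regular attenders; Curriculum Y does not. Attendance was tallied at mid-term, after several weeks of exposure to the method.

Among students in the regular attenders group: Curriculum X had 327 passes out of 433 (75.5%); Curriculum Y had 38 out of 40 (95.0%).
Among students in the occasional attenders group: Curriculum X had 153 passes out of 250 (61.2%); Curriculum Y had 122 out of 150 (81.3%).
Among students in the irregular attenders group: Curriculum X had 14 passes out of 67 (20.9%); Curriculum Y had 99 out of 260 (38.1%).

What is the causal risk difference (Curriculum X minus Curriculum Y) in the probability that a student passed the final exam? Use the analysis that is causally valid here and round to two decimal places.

Curriculum Y is higher inside every mid-term attendance stratum but Curriculum X is higher in aggregate. Whether to stratify depends on how mid-term attendance relates to the teaching method.
Mid-term attendance lies on the pathway teaching method → mid-term attendance → outcome, so adjusting for it blocks the indirect effect. For the total causal effect of teaching method, use the unadjusted pooled rates.
The causal difference is the pooled difference: 0.659 − 0.576 = +0.083.

+0.08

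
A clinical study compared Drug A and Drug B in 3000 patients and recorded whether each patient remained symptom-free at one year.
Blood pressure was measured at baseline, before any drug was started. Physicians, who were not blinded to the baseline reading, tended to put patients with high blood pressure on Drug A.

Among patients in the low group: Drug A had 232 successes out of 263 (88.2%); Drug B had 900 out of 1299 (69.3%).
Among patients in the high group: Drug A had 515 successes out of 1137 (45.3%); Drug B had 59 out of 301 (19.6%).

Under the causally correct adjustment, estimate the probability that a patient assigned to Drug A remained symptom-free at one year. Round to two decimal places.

0.68

Here blood pressure is a common cause — it drives both which drug a case falls under and the outcome. The crude comparison mixes populations; the stratum-specific rates are the causally relevant ones.
Standardising Drug A to the population blood pressure mix: 0.521·232/263 + 0.479·515/1137 = 0.676.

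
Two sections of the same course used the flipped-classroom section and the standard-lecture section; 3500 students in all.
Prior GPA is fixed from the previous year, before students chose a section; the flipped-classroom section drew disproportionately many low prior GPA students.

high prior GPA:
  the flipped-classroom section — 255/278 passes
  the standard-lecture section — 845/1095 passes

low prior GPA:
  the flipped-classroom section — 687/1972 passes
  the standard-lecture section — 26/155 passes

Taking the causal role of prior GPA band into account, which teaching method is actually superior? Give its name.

Prior GPA band satisfies the back-door criterion: it is not a descendant of the teaching method, and it blocks the spurious path from teaching method to outcome. Adjusting for it (i.e., using the within-prior GPA band rates) gives the causal effect.
Within each level — high prior GPA: 91.7% vs 77.2%; low prior GPA: 34.8% vs 16.8% — the flipped-classroom section is higher every time.

the flipped-classroom section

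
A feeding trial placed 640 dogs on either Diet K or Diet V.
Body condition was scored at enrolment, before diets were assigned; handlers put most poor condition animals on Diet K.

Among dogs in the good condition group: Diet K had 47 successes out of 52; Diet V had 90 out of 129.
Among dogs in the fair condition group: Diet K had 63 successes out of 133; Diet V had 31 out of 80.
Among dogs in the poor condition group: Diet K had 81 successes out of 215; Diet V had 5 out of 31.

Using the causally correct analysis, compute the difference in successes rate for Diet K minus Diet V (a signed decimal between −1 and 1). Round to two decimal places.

+0.17

Starting body condition satisfies the back-door criterion: it is not a descendant of the diet, and it blocks the spurious path from diet to outcome. Adjusting for it (i.e., using the within-starting body condition rates) gives the causal effect.
Adjusting over the population distribution of starting body condition: 0.283·(0.904−0.698) + 0.333·(0.474−0.388) + 0.384·(0.377−0.161) = +0.170.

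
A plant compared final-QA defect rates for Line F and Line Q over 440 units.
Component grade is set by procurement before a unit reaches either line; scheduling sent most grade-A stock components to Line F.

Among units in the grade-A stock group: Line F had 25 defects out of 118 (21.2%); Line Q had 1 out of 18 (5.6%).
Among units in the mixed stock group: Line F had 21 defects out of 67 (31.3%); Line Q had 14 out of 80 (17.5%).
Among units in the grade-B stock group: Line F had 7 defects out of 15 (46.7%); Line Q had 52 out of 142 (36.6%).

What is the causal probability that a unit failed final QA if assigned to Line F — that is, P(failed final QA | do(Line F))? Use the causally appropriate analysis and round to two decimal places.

Component grade satisfies the back-door criterion: it is not a descendant of the line, and it blocks the spurious path from line to outcome. Adjusting for it (i.e., using the within-component grade rates) gives the causal effect.
Standardising Line F to the population component grade mix: 0.309·25/118 + 0.334·21/67 + 0.357·7/15 = 0.337.

0.34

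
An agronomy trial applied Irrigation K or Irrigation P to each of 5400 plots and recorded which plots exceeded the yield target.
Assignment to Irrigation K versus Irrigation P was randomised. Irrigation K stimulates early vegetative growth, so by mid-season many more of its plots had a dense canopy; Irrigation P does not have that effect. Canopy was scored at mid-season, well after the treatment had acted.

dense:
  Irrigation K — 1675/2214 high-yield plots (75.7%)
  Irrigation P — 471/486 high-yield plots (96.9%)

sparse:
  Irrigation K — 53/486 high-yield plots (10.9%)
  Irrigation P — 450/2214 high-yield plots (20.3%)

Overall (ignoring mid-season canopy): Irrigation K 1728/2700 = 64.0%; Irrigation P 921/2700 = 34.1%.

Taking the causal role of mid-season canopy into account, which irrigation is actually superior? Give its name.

Irrigation K

Stratifying would compare irrigations among plots the irrigations themselves sorted into mid-season canopy groups — a form of selection on an intermediate. The unconditioned pooled rates give the total causal effect.
Pooled: Irrigation K 64.0% vs Irrigation P 34.1%; Irrigation K is higher overall.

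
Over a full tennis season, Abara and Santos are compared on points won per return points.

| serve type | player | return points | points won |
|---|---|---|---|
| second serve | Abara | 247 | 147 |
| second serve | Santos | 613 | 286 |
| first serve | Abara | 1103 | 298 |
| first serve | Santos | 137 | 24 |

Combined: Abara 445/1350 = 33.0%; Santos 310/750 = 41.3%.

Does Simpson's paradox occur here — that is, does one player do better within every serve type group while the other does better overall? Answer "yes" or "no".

Within each serve type level (second serve 59.5% vs 46.7%; first serve 27.0% vs 17.5%), Abara has the higher rate every time. Pooled: 33.0% vs 41.3% — Santos has the higher rate overall. The two comparisons disagree.

yes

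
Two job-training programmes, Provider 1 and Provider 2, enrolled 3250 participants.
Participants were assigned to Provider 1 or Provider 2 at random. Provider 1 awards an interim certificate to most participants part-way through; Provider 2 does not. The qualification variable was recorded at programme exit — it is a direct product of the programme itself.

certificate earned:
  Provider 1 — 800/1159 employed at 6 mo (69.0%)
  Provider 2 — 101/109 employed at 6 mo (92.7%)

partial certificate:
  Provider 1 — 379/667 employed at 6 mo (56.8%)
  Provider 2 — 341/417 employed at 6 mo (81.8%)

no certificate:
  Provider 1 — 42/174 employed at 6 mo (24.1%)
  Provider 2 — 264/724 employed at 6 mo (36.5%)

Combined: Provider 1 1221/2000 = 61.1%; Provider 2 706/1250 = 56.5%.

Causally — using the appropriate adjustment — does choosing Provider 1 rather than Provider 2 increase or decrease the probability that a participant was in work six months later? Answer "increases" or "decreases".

The stratified and pooled comparisons disagree (Provider 2 wins within each qualification attained during the programme; Provider 1 wins overall), so the answer turns on the causal role of qualification attained during the programme.
Qualification attained during the programme lies on the pathway programme → qualification attained during the programme → outcome, so adjusting for it blocks the indirect effect. For the total causal effect of programme, use the unadjusted pooled rates.
Pooled: Provider 1 61.1% vs Provider 2 56.5%; Provider 1 is higher overall.

increases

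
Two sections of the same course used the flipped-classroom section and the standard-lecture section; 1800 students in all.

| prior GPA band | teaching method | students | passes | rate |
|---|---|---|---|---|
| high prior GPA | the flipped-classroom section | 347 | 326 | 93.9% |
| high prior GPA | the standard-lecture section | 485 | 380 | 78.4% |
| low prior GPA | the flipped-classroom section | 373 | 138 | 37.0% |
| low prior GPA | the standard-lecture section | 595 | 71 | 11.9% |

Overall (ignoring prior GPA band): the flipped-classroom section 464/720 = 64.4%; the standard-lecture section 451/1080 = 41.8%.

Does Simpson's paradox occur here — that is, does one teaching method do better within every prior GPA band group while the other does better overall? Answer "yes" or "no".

no

Within each prior GPA band level (high prior GPA 93.9% vs 78.4%; low prior GPA 37.0% vs 11.9%), the flipped-classroom section has the higher rate every time. Pooled: 64.4% vs 41.8% — the flipped-classroom section has the higher rate overall. They agree.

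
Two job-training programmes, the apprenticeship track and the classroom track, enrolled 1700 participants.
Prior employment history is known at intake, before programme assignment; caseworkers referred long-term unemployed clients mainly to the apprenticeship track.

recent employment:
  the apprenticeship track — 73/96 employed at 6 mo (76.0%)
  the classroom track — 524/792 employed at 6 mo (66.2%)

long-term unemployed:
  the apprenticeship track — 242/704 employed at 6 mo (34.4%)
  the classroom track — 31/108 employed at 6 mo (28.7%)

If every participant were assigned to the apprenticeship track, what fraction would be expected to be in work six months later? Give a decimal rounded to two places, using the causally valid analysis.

The stratified and pooled comparisons disagree (the apprenticeship track wins within each prior employment history; the classroom track wins overall), so the answer turns on the causal role of prior employment history.
Prior employment history differs across programmes for reasons unrelated to any effect of the programme itself, and it separately predicts the outcome — a classic confounder. We must compare within prior employment history levels.
Standardising the apprenticeship track to the population prior employment history mix: 0.522·73/96 + 0.478·242/704 = 0.561.

0.56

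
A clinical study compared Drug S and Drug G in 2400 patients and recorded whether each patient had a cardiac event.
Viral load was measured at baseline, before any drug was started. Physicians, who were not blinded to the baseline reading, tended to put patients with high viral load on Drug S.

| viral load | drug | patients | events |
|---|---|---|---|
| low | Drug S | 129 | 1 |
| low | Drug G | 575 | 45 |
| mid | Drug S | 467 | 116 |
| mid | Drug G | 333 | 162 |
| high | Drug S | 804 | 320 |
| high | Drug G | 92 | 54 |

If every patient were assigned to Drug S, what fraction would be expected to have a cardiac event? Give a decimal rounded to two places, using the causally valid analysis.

Since viral load is a pre-existing factor (not a product of the drug) and it affects the outcome on its own, it is a confounder. The stratified rates, not the pooled rate, identify the causal effect.
Standardising Drug S to the population viral load mix: 0.293·1/129 + 0.333·116/467 + 0.373·320/804 = 0.234.

0.23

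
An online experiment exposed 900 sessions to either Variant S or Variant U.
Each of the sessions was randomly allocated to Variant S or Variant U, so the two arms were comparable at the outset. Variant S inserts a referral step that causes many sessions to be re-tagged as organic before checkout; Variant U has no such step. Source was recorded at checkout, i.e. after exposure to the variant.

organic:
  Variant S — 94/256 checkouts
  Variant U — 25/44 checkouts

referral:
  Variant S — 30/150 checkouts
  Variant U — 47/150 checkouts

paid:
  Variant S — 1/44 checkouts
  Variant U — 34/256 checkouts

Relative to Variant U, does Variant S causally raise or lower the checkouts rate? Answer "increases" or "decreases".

Traffic source is downstream of the variant. One should not condition on a consequence of treatment, so the overall rates are the right comparison.
Pooled: Variant S 27.8% vs Variant U 23.6%; Variant S is higher overall.

increases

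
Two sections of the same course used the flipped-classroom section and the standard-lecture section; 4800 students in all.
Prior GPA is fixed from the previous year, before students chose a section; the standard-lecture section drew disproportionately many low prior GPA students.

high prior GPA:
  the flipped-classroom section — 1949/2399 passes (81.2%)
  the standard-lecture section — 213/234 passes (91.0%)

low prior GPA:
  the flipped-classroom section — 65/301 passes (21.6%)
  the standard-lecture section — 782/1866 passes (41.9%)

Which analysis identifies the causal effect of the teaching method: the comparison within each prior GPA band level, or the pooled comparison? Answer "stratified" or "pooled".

stratified

the standard-lecture section is higher inside every prior GPA band stratum but the flipped-classroom section is higher in aggregate. Whether to stratify depends on how prior GPA band relates to the teaching method.
Prior GPA band is set before the teaching method has any effect — it is not caused by the teaching method — and it independently drives the outcome. That makes it a confounder, so the causal comparison is within prior GPA band levels.
Within each level — high prior GPA: 81.2% vs 91.0%; low prior GPA: 21.6% vs 41.9% — the standard-lecture section is higher every time.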